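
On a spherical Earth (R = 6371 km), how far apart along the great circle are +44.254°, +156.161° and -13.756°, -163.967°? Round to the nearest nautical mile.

Δλ = -163.967 − 156.161 = -320.128°; wrapped into (−180°, 180°]: 39.872°.
Δφ = -13.756 − 44.254 = -58.010°.
a = sin²(Δφ/2) + cos φ₁ · cos φ₂ · sin²(Δλ/2) = 0.315998.
c = 2·atan2(√a, √(1−a)) = 1.19393 rad → d = 6371·c ≈ 7606.56 km ≈ 4107.21 nmi.

4107 nmi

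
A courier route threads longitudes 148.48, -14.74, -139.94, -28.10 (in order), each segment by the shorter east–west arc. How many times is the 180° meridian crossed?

Leg 1: +148.48° → -14.74°, shortest Δλ = -163.22° (west) — does not cross 180°.
Leg 2: -14.74° → -139.94°, shortest Δλ = -125.2° (west) — does not cross 180°.
Leg 3: -139.94° → -28.10°, shortest Δλ = 111.84° (east) — does not cross 180°.
Total crossings: 0.

0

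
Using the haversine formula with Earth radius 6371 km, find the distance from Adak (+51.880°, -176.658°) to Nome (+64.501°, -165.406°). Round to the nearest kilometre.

1545 km

Δλ = -165.406 − -176.658 = 11.252°.
Δφ = 64.501 − 51.880 = 12.621°.
a = sin²(Δφ/2) + cos φ₁ · cos φ₂ · sin²(Δλ/2) = 0.014636.
c = 2·atan2(√a, √(1−a)) = 0.24255 rad → d = 6371·c ≈ 1545.29 km.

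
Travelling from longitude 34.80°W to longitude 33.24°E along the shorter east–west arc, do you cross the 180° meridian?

No

Signed shortest Δλ = ((33.24 − -34.80 + 180) mod 360) − 180 = 68.04°.
Going east by 68.04° from -34.80° reaches +33.24° without touching 180°.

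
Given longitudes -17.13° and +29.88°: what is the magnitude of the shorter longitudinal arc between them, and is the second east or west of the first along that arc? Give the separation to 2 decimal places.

Raw difference: 29.88 − -17.13 = 47.01°.
Normalise into (−180°, 180°]: 47.01° stays 47.01°.
Positive ⇒ the second point lies to the east; separation 47.01°.

47.01° east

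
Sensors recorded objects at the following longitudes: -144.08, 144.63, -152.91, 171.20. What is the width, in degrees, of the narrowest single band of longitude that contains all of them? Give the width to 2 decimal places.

Sort the longitudes: -152.91°, -144.08°, +144.63°, +171.20°.
Eastward gaps between consecutive values (wrapping around): 8.83°, 288.71°, 26.57°, 35.89°.
Largest gap = 288.71° ⇒ minimal covering band is its complement: 360° − 288.71° = 71.29°.
Band runs from +144.63° eastward to -144.08°, crossing the antimeridian.

71.29°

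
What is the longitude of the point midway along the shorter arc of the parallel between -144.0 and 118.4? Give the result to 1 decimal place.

Signed shortest Δλ from -144.0° to +118.4° is -97.6°.
Midpoint longitude = -144.0° + (-97.6°)/2 = -144.0° − 48.8° = -192.8°.
Normalise into (−180°, 180°]: +167.2°.
(The naïve average (-144.0 + +118.4)/2 = -12.8° is on the wrong side of the globe.)

+167.2°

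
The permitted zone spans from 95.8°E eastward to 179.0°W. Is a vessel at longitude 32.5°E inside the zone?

No

Band width going east from +95.8° to -179.0°: ((-179.0 − 95.8) mod 360) = 85.2°.
Offset of +32.5° east of the west edge: ((32.5 − 95.8) mod 360) = 296.7°.
296.7° > 85.2° ⇒ outside.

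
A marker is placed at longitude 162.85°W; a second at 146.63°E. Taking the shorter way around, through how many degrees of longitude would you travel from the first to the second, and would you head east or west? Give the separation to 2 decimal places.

50.52° west

Raw difference: 146.63 − -162.85 = 309.48°.
Normalise into (−180°, 180°]: 309.48° − 360° = -50.52°.
Negative ⇒ the second point lies to the west; separation 50.52°.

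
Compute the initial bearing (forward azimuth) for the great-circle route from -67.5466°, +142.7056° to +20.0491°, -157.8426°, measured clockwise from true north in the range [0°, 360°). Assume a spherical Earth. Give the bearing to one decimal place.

Δλ = -157.8426 − 142.7056 = -300.5482°; wrapped into (−180°, 180°]: 59.4518°.
θ = atan2( sin Δλ · cos φ₂ , cos φ₁ · sin φ₂ − sin φ₁ · cos φ₂ · cos Δλ )
  = atan2(0.80901, 0.57220) = 54.729° → normalised to [0°, 360°): 54.729°.

54.7°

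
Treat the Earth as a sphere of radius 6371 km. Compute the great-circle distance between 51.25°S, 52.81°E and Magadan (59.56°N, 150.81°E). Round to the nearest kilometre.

Δλ = 150.81 − 52.81 = 98.00°.
Δφ = 59.56 − -51.25 = 110.81°.
a = sin²(Δφ/2) + cos φ₁ · cos φ₂ · sin²(Δλ/2) = 0.858260.
c = 2·atan2(√a, √(1−a)) = 2.36960 rad → d = 6371·c ≈ 15096.70 km.

15097 km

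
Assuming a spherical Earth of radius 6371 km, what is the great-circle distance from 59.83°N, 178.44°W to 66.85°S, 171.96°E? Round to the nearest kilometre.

Δλ = 171.96 − -178.44 = 350.40°; wrapped into (−180°, 180°]: -9.60°.
Δφ = -66.85 − 59.83 = -126.68°.
a = sin²(Δφ/2) + cos φ₁ · cos φ₂ · sin²(Δλ/2) = 0.800056.
c = 2·atan2(√a, √(1−a)) = 2.21444 rad → d = 6371·c ≈ 14108.18 km.

14108 km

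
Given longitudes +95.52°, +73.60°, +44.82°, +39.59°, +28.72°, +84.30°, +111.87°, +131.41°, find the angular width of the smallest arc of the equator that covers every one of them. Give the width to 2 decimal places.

102.69°

Sort the longitudes: +28.72°, +39.59°, +44.82°, +73.60°, +84.30°, +95.52°, +111.87°, +131.41°.
Eastward gaps between consecutive values (wrapping around): 10.87°, 5.23°, 28.78°, 10.70°, 11.22°, 16.35°, 19.54°, 257.31°.
Largest gap = 257.31° ⇒ minimal covering band is its complement: 360° − 257.31° = 102.69°.
Band runs from +28.72° eastward to +131.41°.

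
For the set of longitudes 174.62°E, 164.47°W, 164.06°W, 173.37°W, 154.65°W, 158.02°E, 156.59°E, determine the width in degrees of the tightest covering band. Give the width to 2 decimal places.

48.76°

Sort the longitudes: -173.37°, -164.47°, -164.06°, -154.65°, +156.59°, +158.02°, +174.62°.
Eastward gaps between consecutive values (wrapping around): 8.90°, 0.41°, 9.41°, 311.24°, 1.43°, 16.60°, 12.01°.
Largest gap = 311.24° ⇒ minimal covering band is its complement: 360° − 311.24° = 48.76°.
Band runs from +156.59° eastward to -154.65°, crossing the antimeridian.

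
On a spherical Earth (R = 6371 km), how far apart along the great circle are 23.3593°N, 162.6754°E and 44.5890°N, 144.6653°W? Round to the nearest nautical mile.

2855 nmi

Δλ = -144.6653 − 162.6754 = -307.3407°; wrapped into (−180°, 180°]: 52.6593°.
Δφ = 44.5890 − 23.3593 = 21.2297°.
a = sin²(Δφ/2) + cos φ₁ · cos φ₂ · sin²(Δλ/2) = 0.162548.
c = 2·atan2(√a, √(1−a)) = 0.82996 rad → d = 6371·c ≈ 5287.68 km ≈ 2855.12 nmi.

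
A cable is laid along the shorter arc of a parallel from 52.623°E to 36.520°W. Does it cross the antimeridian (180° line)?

No

Signed shortest Δλ = ((-36.520 − 52.623 + 180) mod 360) − 180 = -89.143°.
Going west by 89.143° from +52.623° reaches -36.520° without touching 180°.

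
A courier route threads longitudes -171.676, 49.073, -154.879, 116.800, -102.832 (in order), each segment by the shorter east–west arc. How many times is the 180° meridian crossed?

Leg 1: -171.676° → +49.073°, shortest Δλ = -139.251° (west) — crosses 180°.
Leg 2: +49.073° → -154.879°, shortest Δλ = 156.048° (east) — crosses 180°.
Leg 3: -154.879° → +116.800°, shortest Δλ = -88.321° (west) — crosses 180°.
Leg 4: +116.800° → -102.832°, shortest Δλ = 140.368° (east) — crosses 180°.
Total crossings: 4.

4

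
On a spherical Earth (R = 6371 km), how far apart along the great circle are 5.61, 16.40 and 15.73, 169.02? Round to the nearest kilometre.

Δλ = 169.02 − 16.40 = 152.62°.
Δφ = 15.73 − 5.61 = 10.12°.
a = sin²(Δφ/2) + cos φ₁ · cos φ₂ · sin²(Δλ/2) = 0.912063.
c = 2·atan2(√a, √(1−a)) = 2.53945 rad → d = 6371·c ≈ 16178.85 km.

16179 km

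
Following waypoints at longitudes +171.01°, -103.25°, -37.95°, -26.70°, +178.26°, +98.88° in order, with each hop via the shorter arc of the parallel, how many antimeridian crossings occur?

2

Leg 1: +171.01° → -103.25°, shortest Δλ = 85.74° (east) — crosses 180°.
Leg 2: -103.25° → -37.95°, shortest Δλ = 65.3° (east) — does not cross 180°.
Leg 3: -37.95° → -26.70°, shortest Δλ = 11.25° (east) — does not cross 180°.
Leg 4: -26.70° → +178.26°, shortest Δλ = -155.04° (west) — crosses 180°.
Leg 5: +178.26° → +98.88°, shortest Δλ = -79.38° (west) — does not cross 180°.
Total crossings: 2.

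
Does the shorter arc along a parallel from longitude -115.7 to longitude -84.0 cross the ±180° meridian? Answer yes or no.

Signed shortest Δλ = ((-84.0 − -115.7 + 180) mod 360) − 180 = 31.7°.
Going east by 31.7° from -115.7° reaches -84.0° without touching 180°.

No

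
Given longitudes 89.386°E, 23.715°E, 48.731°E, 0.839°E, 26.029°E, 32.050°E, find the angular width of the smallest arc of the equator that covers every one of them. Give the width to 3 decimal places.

Sort the longitudes: +0.839°, +23.715°, +26.029°, +32.050°, +48.731°, +89.386°.
Eastward gaps between consecutive values (wrapping around): 22.876°, 2.314°, 6.021°, 16.681°, 40.655°, 271.453°.
Largest gap = 271.453° ⇒ minimal covering band is its complement: 360° − 271.453° = 88.547°.
Band runs from +0.839° eastward to +89.386°.

88.547°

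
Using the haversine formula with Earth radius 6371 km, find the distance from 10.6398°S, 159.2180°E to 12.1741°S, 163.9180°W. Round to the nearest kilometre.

4019 km

Δλ = -163.9180 − 159.2180 = -323.1360°; wrapped into (−180°, 180°]: 36.8640°.
Δφ = -12.1741 − -10.6398 = -1.5343°.
a = sin²(Δφ/2) + cos φ₁ · cos φ₂ · sin²(Δλ/2) = 0.096220.
c = 2·atan2(√a, √(1−a)) = 0.63079 rad → d = 6371·c ≈ 4018.79 km.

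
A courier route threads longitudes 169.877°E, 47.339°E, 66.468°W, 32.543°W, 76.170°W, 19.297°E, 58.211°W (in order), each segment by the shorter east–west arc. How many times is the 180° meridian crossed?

Leg 1: +169.877° → +47.339°, shortest Δλ = -122.538° (west) — does not cross 180°.
Leg 2: +47.339° → -66.468°, shortest Δλ = -113.807° (west) — does not cross 180°.
Leg 3: -66.468° → -32.543°, shortest Δλ = 33.925° (east) — does not cross 180°.
Leg 4: -32.543° → -76.170°, shortest Δλ = -43.627° (west) — does not cross 180°.
Leg 5: -76.170° → +19.297°, shortest Δλ = 95.467° (east) — does not cross 180°.
Leg 6: +19.297° → -58.211°, shortest Δλ = -77.508° (west) — does not cross 180°.
Total crossings: 0.

0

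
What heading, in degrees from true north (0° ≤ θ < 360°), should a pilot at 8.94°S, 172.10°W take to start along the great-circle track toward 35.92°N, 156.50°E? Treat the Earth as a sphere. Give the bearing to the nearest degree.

328°

Δλ = 156.50 − -172.10 = 328.60°; wrapped into (−180°, 180°]: -31.40°.
θ = atan2( sin Δλ · cos φ₂ , cos φ₁ · sin φ₂ − sin φ₁ · cos φ₂ · cos Δλ )
  = atan2(-0.42193, 0.68695) = -31.559° → normalised to [0°, 360°): 328.441°.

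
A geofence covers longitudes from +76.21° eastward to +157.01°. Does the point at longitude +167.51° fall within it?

No

Band width going east from +76.21° to +157.01°: ((157.01 − 76.21) mod 360) = 80.80°.
Offset of +167.51° east of the west edge: ((167.51 − 76.21) mod 360) = 91.30°.
91.30° > 80.80° ⇒ outside.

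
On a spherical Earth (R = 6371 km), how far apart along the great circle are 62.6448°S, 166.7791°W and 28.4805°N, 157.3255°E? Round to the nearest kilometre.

10622 km

Δλ = 157.3255 − -166.7791 = 324.1046°; wrapped into (−180°, 180°]: -35.8954°.
Δφ = 28.4805 − -62.6448 = 91.1253°.
a = sin²(Δφ/2) + cos φ₁ · cos φ₂ · sin²(Δλ/2) = 0.548172.
c = 2·atan2(√a, √(1−a)) = 1.66729 rad → d = 6371·c ≈ 10622.30 km.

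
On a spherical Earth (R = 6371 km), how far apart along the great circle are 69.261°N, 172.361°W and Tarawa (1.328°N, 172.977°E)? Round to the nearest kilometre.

Δλ = 172.977 − -172.361 = 345.338°; wrapped into (−180°, 180°]: -14.662°.
Δφ = 1.328 − 69.261 = -67.933°.
a = sin²(Δφ/2) + cos φ₁ · cos φ₂ · sin²(Δλ/2) = 0.317919.
c = 2·atan2(√a, √(1−a)) = 1.19806 rad → d = 6371·c ≈ 7632.86 km.

7633 km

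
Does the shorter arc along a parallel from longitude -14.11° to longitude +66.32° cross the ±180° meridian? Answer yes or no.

No

Signed shortest Δλ = ((66.32 − -14.11 + 180) mod 360) − 180 = 80.43°.
Going east by 80.43° from -14.11° reaches +66.32° without touching 180°.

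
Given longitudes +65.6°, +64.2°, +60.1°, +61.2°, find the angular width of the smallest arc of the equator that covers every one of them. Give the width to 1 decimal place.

Sort the longitudes: +60.1°, +61.2°, +64.2°, +65.6°.
Eastward gaps between consecutive values (wrapping around): 1.1°, 3.0°, 1.4°, 354.5°.
Largest gap = 354.5° ⇒ minimal covering band is its complement: 360° − 354.5° = 5.5°.
Band runs from +60.1° eastward to +65.6°.

5.5°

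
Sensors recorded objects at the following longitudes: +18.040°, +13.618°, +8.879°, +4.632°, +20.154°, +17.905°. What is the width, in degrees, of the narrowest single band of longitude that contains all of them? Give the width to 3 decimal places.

15.522°

Sort the longitudes: +4.632°, +8.879°, +13.618°, +17.905°, +18.040°, +20.154°.
Eastward gaps between consecutive values (wrapping around): 4.247°, 4.739°, 4.287°, 0.135°, 2.114°, 344.478°.
Largest gap = 344.478° ⇒ minimal covering band is its complement: 360° − 344.478° = 15.522°.
Band runs from +4.632° eastward to +20.154°.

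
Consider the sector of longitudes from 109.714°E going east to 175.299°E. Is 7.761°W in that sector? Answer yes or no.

No

Band width going east from +109.714° to +175.299°: ((175.299 − 109.714) mod 360) = 65.585°.
Offset of -7.761° east of the west edge: ((-7.761 − 109.714) mod 360) = 242.525°.
242.525° > 65.585° ⇒ outside.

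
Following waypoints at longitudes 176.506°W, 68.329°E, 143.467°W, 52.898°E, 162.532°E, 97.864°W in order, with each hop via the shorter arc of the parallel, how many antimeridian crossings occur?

4

Leg 1: -176.506° → +68.329°, shortest Δλ = -115.165° (west) — crosses 180°.
Leg 2: +68.329° → -143.467°, shortest Δλ = 148.204° (east) — crosses 180°.
Leg 3: -143.467° → +52.898°, shortest Δλ = -163.635° (west) — crosses 180°.
Leg 4: +52.898° → +162.532°, shortest Δλ = 109.634° (east) — does not cross 180°.
Leg 5: +162.532° → -97.864°, shortest Δλ = 99.604° (east) — crosses 180°.
Total crossings: 4.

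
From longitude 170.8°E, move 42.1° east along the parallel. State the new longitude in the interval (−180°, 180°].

147.1°W

Start at +170.8°; shift +42.1° → +212.9°.
+212.9° lies outside (−180°, 180°]; subtract 360° → -147.1°.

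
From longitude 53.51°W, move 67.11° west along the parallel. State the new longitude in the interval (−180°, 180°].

120.62°W

Start at -53.51°; shift −67.11° → -120.62°.
-120.62° already lies in (−180°, 180°].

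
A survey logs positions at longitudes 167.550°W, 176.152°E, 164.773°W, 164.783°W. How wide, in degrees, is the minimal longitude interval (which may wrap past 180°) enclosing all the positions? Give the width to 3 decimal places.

Sort the longitudes: -167.550°, -164.783°, -164.773°, +176.152°.
Eastward gaps between consecutive values (wrapping around): 2.767°, 0.010°, 340.925°, 16.298°.
Largest gap = 340.925° ⇒ minimal covering band is its complement: 360° − 340.925° = 19.075°.
Band runs from +176.152° eastward to -164.773°, crossing the antimeridian.

19.075°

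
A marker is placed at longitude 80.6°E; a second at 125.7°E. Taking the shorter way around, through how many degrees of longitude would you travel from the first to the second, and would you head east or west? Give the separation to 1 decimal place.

45.1° east

Raw difference: 125.7 − 80.6 = 45.1°.
Normalise into (−180°, 180°]: 45.1° stays 45.1°.
Positive ⇒ the second point lies to the east; separation 45.1°.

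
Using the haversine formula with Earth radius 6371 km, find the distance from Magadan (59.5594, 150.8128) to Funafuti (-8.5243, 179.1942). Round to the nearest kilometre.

Δλ = 179.1942 − 150.8128 = 28.3814°.
Δφ = -8.5243 − 59.5594 = -68.0837°.
a = sin²(Δφ/2) + cos φ₁ · cos φ₂ · sin²(Δλ/2) = 0.343486.
c = 2·atan2(√a, √(1−a)) = 1.25242 rad → d = 6371·c ≈ 7979.15 km.

7979 km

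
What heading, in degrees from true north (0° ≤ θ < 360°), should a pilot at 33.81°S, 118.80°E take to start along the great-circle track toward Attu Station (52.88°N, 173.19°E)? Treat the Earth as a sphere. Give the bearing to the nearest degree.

30°

Δλ = 173.19 − 118.80 = 54.39°.
θ = atan2( sin Δλ · cos φ₂ , cos φ₁ · sin φ₂ − sin φ₁ · cos φ₂ · cos Δλ )
  = atan2(0.49063, 0.85805) = 29.761° → normalised to [0°, 360°): 29.761°.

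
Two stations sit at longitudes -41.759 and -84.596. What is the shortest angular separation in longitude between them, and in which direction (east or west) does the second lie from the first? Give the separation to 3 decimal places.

Raw difference: -84.596 − -41.759 = -42.837°.
Normalise into (−180°, 180°]: -42.837° stays -42.837°.
Negative ⇒ the second point lies to the west; separation 42.837°.

42.837° west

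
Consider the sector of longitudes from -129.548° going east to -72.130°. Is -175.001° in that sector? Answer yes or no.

No

Band width going east from -129.548° to -72.130°: ((-72.130 − -129.548) mod 360) = 57.418°.
Offset of -175.001° east of the west edge: ((-175.001 − -129.548) mod 360) = 314.547°.
314.547° > 57.418° ⇒ outside.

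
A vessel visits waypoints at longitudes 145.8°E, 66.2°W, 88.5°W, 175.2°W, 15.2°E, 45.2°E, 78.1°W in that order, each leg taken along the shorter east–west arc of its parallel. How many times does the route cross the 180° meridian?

Leg 1: +145.8° → -66.2°, shortest Δλ = 148.0° (east) — crosses 180°.
Leg 2: -66.2° → -88.5°, shortest Δλ = -22.3° (west) — does not cross 180°.
Leg 3: -88.5° → -175.2°, shortest Δλ = -86.7° (west) — does not cross 180°.
Leg 4: -175.2° → +15.2°, shortest Δλ = -169.6° (west) — crosses 180°.
Leg 5: +15.2° → +45.2°, shortest Δλ = 30.0° (east) — does not cross 180°.
Leg 6: +45.2° → -78.1°, shortest Δλ = -123.3° (west) — does not cross 180°.
Total crossings: 2.

2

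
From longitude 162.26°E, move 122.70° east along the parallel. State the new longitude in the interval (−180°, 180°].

75.04°W

Start at +162.26°; shift +122.70° → +284.96°.
+284.96° lies outside (−180°, 180°]; subtract 360° → -75.04°.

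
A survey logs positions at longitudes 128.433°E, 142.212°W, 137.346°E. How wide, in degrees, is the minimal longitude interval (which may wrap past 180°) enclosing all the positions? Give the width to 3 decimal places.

89.355°

Sort the longitudes: -142.212°, +128.433°, +137.346°.
Eastward gaps between consecutive values (wrapping around): 270.645°, 8.913°, 80.442°.
Largest gap = 270.645° ⇒ minimal covering band is its complement: 360° − 270.645° = 89.355°.
Band runs from +128.433° eastward to -142.212°, crossing the antimeridian.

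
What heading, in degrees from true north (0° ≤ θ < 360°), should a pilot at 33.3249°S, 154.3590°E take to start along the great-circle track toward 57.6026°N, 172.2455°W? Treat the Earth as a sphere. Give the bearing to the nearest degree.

Δλ = -172.2455 − 154.3590 = -326.6045°; wrapped into (−180°, 180°]: 33.3955°.
θ = atan2( sin Δλ · cos φ₂ , cos φ₁ · sin φ₂ − sin φ₁ · cos φ₂ · cos Δλ )
  = atan2(0.29491, 0.95127) = 17.224° → normalised to [0°, 360°): 17.224°.

17°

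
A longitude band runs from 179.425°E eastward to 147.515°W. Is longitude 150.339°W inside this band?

Yes

Band width going east from +179.425° to -147.515°: ((-147.515 − 179.425) mod 360) = 33.060°.
Offset of -150.339° east of the west edge: ((-150.339 − 179.425) mod 360) = 30.236°.
30.236° ≤ 33.060° ⇒ inside.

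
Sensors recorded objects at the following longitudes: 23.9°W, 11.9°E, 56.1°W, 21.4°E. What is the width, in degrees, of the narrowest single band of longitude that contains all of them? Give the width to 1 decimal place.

77.5°

Sort the longitudes: -56.1°, -23.9°, +11.9°, +21.4°.
Eastward gaps between consecutive values (wrapping around): 32.2°, 35.8°, 9.5°, 282.5°.
Largest gap = 282.5° ⇒ minimal covering band is its complement: 360° − 282.5° = 77.5°.
Band runs from -56.1° eastward to +21.4°.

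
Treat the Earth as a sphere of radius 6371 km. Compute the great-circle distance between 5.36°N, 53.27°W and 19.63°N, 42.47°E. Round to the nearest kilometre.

Δλ = 42.47 − -53.27 = 95.74°.
Δφ = 19.63 − 5.36 = 14.27°.
a = sin²(Δφ/2) + cos φ₁ · cos φ₂ · sin²(Δλ/2) = 0.531204.
c = 2·atan2(√a, √(1−a)) = 1.63325 rad → d = 6371·c ≈ 10405.40 km.

10405 km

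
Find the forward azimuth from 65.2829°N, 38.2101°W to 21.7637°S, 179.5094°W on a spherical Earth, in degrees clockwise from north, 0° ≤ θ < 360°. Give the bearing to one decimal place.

310.9°

Δλ = -179.5094 − -38.2101 = -141.2993°.
θ = atan2( sin Δλ · cos φ₂ , cos φ₁ · sin φ₂ − sin φ₁ · cos φ₂ · cos Δλ )
  = atan2(-0.58068, 0.50335) = -49.080° → normalised to [0°, 360°): 310.920°.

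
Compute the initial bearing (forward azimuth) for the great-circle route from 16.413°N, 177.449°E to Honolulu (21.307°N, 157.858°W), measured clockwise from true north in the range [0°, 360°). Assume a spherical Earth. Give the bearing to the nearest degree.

Δλ = -157.858 − 177.449 = -335.307°; wrapped into (−180°, 180°]: 24.693°.
θ = atan2( sin Δλ · cos φ₂ , cos φ₁ · sin φ₂ − sin φ₁ · cos φ₂ · cos Δλ )
  = atan2(0.38920, 0.10938) = 74.302° → normalised to [0°, 360°): 74.302°.

74°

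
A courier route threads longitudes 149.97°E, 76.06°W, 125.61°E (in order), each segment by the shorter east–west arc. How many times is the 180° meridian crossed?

Leg 1: +149.97° → -76.06°, shortest Δλ = 133.97° (east) — crosses 180°.
Leg 2: -76.06° → +125.61°, shortest Δλ = -158.33° (west) — crosses 180°.
Total crossings: 2.

2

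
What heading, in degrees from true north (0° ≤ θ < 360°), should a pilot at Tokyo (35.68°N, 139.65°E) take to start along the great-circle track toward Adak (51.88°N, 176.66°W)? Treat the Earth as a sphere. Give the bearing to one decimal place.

48.4°

Δλ = -176.66 − 139.65 = -316.31°; wrapped into (−180°, 180°]: 43.69°.
θ = atan2( sin Δλ · cos φ₂ , cos φ₁ · sin φ₂ − sin φ₁ · cos φ₂ · cos Δλ )
  = atan2(0.42641, 0.37869) = 48.392° → normalised to [0°, 360°): 48.392°.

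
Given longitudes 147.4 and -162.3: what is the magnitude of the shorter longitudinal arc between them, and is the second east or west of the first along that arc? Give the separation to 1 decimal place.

Raw difference: -162.3 − 147.4 = -309.7°.
Normalise into (−180°, 180°]: -309.7° + 360° = 50.3°.
Positive ⇒ the second point lies to the east; separation 50.3°.

50.3° east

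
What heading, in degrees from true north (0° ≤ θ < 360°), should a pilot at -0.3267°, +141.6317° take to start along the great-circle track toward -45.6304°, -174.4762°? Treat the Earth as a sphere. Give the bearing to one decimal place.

Δλ = -174.4762 − 141.6317 = -316.1079°; wrapped into (−180°, 180°]: 43.8921°.
θ = atan2( sin Δλ · cos φ₂ , cos φ₁ · sin φ₂ − sin φ₁ · cos φ₂ · cos Δλ )
  = atan2(0.48482, -0.71196) = 145.747° → normalised to [0°, 360°): 145.747°.

145.7°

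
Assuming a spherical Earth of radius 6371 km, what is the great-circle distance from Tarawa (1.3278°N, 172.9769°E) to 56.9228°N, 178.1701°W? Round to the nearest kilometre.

Δλ = -178.1701 − 172.9769 = -351.1470°; wrapped into (−180°, 180°]: 8.8530°.
Δφ = 56.9228 − 1.3278 = 55.5950°.
a = sin²(Δφ/2) + cos φ₁ · cos φ₂ · sin²(Δλ/2) = 0.220731.
c = 2·atan2(√a, √(1−a)) = 0.97817 rad → d = 6371·c ≈ 6231.94 km.

6232 km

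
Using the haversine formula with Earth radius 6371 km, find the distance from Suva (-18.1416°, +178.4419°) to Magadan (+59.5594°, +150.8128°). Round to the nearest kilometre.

8996 km

Δλ = 150.8128 − 178.4419 = -27.6291°.
Δφ = 59.5594 − -18.1416 = 77.7010°.
a = sin²(Δφ/2) + cos φ₁ · cos φ₂ · sin²(Δλ/2) = 0.420944.
c = 2·atan2(√a, √(1−a)) = 1.41202 rad → d = 6371·c ≈ 8995.97 km.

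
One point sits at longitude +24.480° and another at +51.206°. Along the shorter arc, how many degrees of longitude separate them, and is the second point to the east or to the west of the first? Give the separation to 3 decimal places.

Raw difference: 51.206 − 24.480 = 26.726°.
Normalise into (−180°, 180°]: 26.726° stays 26.726°.
Positive ⇒ the second point lies to the east; separation 26.726°.

26.726° east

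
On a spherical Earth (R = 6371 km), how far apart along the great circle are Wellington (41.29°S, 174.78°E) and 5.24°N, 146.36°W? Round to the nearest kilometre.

6506 km

Δλ = -146.36 − 174.78 = -321.14°; wrapped into (−180°, 180°]: 38.86°.
Δφ = 5.24 − -41.29 = 46.53°.
a = sin²(Δφ/2) + cos φ₁ · cos φ₂ · sin²(Δλ/2) = 0.238812.
c = 2·atan2(√a, √(1−a)) = 1.02116 rad → d = 6371·c ≈ 6505.82 km.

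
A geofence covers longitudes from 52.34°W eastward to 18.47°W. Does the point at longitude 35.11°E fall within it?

No

Band width going east from -52.34° to -18.47°: ((-18.47 − -52.34) mod 360) = 33.87°.
Offset of +35.11° east of the west edge: ((35.11 − -52.34) mod 360) = 87.45°.
87.45° > 33.87° ⇒ outside.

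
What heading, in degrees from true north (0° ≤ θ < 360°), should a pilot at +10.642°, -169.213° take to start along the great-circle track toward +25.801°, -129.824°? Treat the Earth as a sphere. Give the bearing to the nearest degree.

62°

Δλ = -129.824 − -169.213 = 39.389°.
θ = atan2( sin Δλ · cos φ₂ , cos φ₁ · sin φ₂ − sin φ₁ · cos φ₂ · cos Δλ )
  = atan2(0.57132, 0.29926) = 62.354° → normalised to [0°, 360°): 62.354°.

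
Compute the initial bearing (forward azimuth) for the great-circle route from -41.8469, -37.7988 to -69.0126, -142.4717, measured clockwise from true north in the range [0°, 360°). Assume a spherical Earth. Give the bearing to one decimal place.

Δλ = -142.4717 − -37.7988 = -104.6729°.
θ = atan2( sin Δλ · cos φ₂ , cos φ₁ · sin φ₂ − sin φ₁ · cos φ₂ · cos Δλ )
  = atan2(-0.34648, -0.75604) = -155.379° → normalised to [0°, 360°): 204.621°.

204.6°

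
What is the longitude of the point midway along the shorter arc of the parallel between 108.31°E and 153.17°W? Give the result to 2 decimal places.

Signed shortest Δλ from +108.31° to -153.17° is +98.52°.
Midpoint longitude = +108.31° + (+98.52°)/2 = +108.31° + 49.26° = +157.57°.
(The naïve average (+108.31 + -153.17)/2 = -22.43° is on the wrong side of the globe.)

157.57°E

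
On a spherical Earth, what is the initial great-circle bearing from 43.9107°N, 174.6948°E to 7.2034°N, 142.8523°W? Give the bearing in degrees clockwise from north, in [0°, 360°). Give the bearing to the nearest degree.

Δλ = -142.8523 − 174.6948 = -317.5471°; wrapped into (−180°, 180°]: 42.4529°.
θ = atan2( sin Δλ · cos φ₂ , cos φ₁ · sin φ₂ − sin φ₁ · cos φ₂ · cos Δλ )
  = atan2(0.66966, -0.41734) = 121.932° → normalised to [0°, 360°): 121.932°.

122°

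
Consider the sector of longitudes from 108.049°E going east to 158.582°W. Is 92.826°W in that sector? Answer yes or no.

No

Band width going east from +108.049° to -158.582°: ((-158.582 − 108.049) mod 360) = 93.369°.
Offset of -92.826° east of the west edge: ((-92.826 − 108.049) mod 360) = 159.125°.
159.125° > 93.369° ⇒ outside.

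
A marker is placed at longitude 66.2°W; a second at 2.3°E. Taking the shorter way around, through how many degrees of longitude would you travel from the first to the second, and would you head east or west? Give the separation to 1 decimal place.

68.5° east

Raw difference: 2.3 − -66.2 = 68.5°.
Normalise into (−180°, 180°]: 68.5° stays 68.5°.
Positive ⇒ the second point lies to the east; separation 68.5°.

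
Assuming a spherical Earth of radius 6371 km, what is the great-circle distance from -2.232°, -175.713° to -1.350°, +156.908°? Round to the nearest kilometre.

Δλ = 156.908 − -175.713 = 332.621°; wrapped into (−180°, 180°]: -27.379°.
Δφ = -1.350 − -2.232 = 0.882°.
a = sin²(Δφ/2) + cos φ₁ · cos φ₂ · sin²(Δλ/2) = 0.056009.
c = 2·atan2(√a, √(1−a)) = 0.47786 rad → d = 6371·c ≈ 3044.44 km.

3044 km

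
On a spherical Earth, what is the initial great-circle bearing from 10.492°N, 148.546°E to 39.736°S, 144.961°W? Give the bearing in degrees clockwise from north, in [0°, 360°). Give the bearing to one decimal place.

134.1°

Δλ = -144.961 − 148.546 = -293.507°; wrapped into (−180°, 180°]: 66.493°.
θ = atan2( sin Δλ · cos φ₂ , cos φ₁ · sin φ₂ − sin φ₁ · cos φ₂ · cos Δλ )
  = atan2(0.70518, -0.68442) = 134.144° → normalised to [0°, 360°): 134.144°.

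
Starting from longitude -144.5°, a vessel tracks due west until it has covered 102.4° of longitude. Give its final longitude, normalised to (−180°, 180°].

Start at -144.5°; shift −102.4° → -246.9°.
-246.9° lies outside (−180°, 180°]; add 360° → +113.1°.

+113.1°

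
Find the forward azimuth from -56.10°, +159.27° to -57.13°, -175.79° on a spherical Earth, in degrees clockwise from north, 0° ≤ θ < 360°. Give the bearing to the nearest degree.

Δλ = -175.79 − 159.27 = -335.06°; wrapped into (−180°, 180°]: 24.94°.
θ = atan2( sin Δλ · cos φ₂ , cos φ₁ · sin φ₂ − sin φ₁ · cos φ₂ · cos Δλ )
  = atan2(0.22885, -0.05998) = 104.687° → normalised to [0°, 360°): 104.687°.

105°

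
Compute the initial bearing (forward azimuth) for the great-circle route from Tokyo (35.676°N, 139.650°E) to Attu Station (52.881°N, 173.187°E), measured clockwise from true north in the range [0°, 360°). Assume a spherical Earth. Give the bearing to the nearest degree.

Δλ = 173.187 − 139.650 = 33.537°.
θ = atan2( sin Δλ · cos φ₂ , cos φ₁ · sin φ₂ − sin φ₁ · cos φ₂ · cos Δλ )
  = atan2(0.33340, 0.35438) = 43.253° → normalised to [0°, 360°): 43.253°.

43°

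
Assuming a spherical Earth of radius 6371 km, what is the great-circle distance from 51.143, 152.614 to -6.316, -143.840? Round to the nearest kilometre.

8776 km

Δλ = -143.840 − 152.614 = -296.454°; wrapped into (−180°, 180°]: 63.546°.
Δφ = -6.316 − 51.143 = -57.459°.
a = sin²(Δφ/2) + cos φ₁ · cos φ₂ · sin²(Δλ/2) = 0.403940.
c = 2·atan2(√a, √(1−a)) = 1.37747 rad → d = 6371·c ≈ 8775.89 km.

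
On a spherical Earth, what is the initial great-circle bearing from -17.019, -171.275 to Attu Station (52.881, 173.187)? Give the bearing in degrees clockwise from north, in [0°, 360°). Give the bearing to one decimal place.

Δλ = 173.187 − -171.275 = 344.462°; wrapped into (−180°, 180°]: -15.538°.
θ = atan2( sin Δλ · cos φ₂ , cos φ₁ · sin φ₂ − sin φ₁ · cos φ₂ · cos Δλ )
  = atan2(-0.16166, 0.93264) = -9.834° → normalised to [0°, 360°): 350.166°.

350.2°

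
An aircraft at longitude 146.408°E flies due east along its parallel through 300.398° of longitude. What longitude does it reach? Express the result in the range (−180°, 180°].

Start at +146.408°; shift +300.398° → +446.806°.
+446.806° lies outside (−180°, 180°]; subtract 360° → +86.806°.

86.806°E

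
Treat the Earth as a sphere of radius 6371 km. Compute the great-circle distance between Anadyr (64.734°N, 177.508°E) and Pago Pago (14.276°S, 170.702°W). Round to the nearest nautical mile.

4774 nmi

Δλ = -170.702 − 177.508 = -348.210°; wrapped into (−180°, 180°]: 11.790°.
Δφ = -14.276 − 64.734 = -79.010°.
a = sin²(Δφ/2) + cos φ₁ · cos φ₂ · sin²(Δλ/2) = 0.409044.
c = 2·atan2(√a, √(1−a)) = 1.38787 rad → d = 6371·c ≈ 8842.10 km ≈ 4774.35 nmi.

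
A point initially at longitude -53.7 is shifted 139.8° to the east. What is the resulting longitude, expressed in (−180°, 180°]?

Start at -53.7°; shift +139.8° → +86.1°.
+86.1° already lies in (−180°, 180°].

+86.1°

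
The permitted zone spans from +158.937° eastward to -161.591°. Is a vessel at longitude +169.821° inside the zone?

Band width going east from +158.937° to -161.591°: ((-161.591 − 158.937) mod 360) = 39.472°.
Offset of +169.821° east of the west edge: ((169.821 − 158.937) mod 360) = 10.884°.
10.884° ≤ 39.472° ⇒ inside.

Yes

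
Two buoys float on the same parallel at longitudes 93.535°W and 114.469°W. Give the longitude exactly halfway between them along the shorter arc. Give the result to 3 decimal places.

Signed shortest Δλ from -93.535° to -114.469° is -20.934°.
Midpoint longitude = -93.535° + (-20.934°)/2 = -93.535° − 10.467° = -104.002°.

104.002°W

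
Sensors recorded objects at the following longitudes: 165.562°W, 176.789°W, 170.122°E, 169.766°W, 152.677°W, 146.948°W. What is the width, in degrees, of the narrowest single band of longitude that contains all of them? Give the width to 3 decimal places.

42.930°

Sort the longitudes: -176.789°, -169.766°, -165.562°, -152.677°, -146.948°, +170.122°.
Eastward gaps between consecutive values (wrapping around): 7.023°, 4.204°, 12.885°, 5.729°, 317.070°, 13.089°.
Largest gap = 317.070° ⇒ minimal covering band is its complement: 360° − 317.070° = 42.930°.
Band runs from +170.122° eastward to -146.948°, crossing the antimeridian.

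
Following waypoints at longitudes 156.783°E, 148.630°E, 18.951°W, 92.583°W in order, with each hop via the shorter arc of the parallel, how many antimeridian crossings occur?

Leg 1: +156.783° → +148.630°, shortest Δλ = -8.153° (west) — does not cross 180°.
Leg 2: +148.630° → -18.951°, shortest Δλ = -167.581° (west) — does not cross 180°.
Leg 3: -18.951° → -92.583°, shortest Δλ = -73.632° (west) — does not cross 180°.
Total crossings: 0.

0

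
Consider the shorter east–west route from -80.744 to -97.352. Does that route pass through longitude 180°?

Signed shortest Δλ = ((-97.352 − -80.744 + 180) mod 360) − 180 = -16.608°.
Going west by 16.608° from -80.744° reaches -97.352° without touching 180°.

No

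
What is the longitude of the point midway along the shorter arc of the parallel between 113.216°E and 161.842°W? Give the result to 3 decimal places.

Signed shortest Δλ from +113.216° to -161.842° is +84.942°.
Midpoint longitude = +113.216° + (+84.942°)/2 = +113.216° + 42.471° = +155.687°.
(The naïve average (+113.216 + -161.842)/2 = -24.313° is on the wrong side of the globe.)

155.687°E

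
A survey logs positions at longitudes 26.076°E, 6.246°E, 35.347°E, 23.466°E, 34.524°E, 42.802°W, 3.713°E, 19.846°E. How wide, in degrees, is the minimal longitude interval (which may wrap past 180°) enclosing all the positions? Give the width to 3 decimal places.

Sort the longitudes: -42.802°, +3.713°, +6.246°, +19.846°, +23.466°, +26.076°, +34.524°, +35.347°.
Eastward gaps between consecutive values (wrapping around): 46.515°, 2.533°, 13.600°, 3.620°, 2.610°, 8.448°, 0.823°, 281.851°.
Largest gap = 281.851° ⇒ minimal covering band is its complement: 360° − 281.851° = 78.149°.
Band runs from -42.802° eastward to +35.347°.

78.149°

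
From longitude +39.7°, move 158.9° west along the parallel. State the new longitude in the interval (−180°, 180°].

Start at +39.7°; shift −158.9° → -119.2°.
-119.2° already lies in (−180°, 180°].

-119.2°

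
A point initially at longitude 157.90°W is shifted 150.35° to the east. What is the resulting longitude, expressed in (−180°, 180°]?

Start at -157.90°; shift +150.35° → -7.55°.
-7.55° already lies in (−180°, 180°].

7.55°W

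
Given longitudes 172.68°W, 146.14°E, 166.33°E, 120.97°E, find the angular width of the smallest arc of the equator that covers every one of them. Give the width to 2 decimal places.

Sort the longitudes: -172.68°, +120.97°, +146.14°, +166.33°.
Eastward gaps between consecutive values (wrapping around): 293.65°, 25.17°, 20.19°, 20.99°.
Largest gap = 293.65° ⇒ minimal covering band is its complement: 360° − 293.65° = 66.35°.
Band runs from +120.97° eastward to -172.68°, crossing the antimeridian.

66.35°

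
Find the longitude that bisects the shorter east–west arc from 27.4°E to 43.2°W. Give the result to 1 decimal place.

Signed shortest Δλ from +27.4° to -43.2° is -70.6°.
Midpoint longitude = +27.4° + (-70.6°)/2 = +27.4° − 35.3° = -7.9°.

7.9°W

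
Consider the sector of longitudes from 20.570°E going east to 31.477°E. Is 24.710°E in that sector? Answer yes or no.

Band width going east from +20.570° to +31.477°: ((31.477 − 20.570) mod 360) = 10.907°.
Offset of +24.710° east of the west edge: ((24.710 − 20.570) mod 360) = 4.140°.
4.140° ≤ 10.907° ⇒ inside.

Yes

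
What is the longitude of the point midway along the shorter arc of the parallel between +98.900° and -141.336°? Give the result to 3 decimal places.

Signed shortest Δλ from +98.900° to -141.336° is +119.764°.
Midpoint longitude = +98.900° + (+119.764°)/2 = +98.900° + 59.882° = +158.782°.
(The naïve average (+98.900 + -141.336)/2 = -21.218° is on the wrong side of the globe.)

+158.782°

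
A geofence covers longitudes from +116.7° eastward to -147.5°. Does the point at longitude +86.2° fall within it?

Band width going east from +116.7° to -147.5°: ((-147.5 − 116.7) mod 360) = 95.8°.
Offset of +86.2° east of the west edge: ((86.2 − 116.7) mod 360) = 329.5°.
329.5° > 95.8° ⇒ outside.

No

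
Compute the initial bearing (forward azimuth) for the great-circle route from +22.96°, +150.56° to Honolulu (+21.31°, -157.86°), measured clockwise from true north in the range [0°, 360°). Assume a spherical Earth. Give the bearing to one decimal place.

81.5°

Δλ = -157.86 − 150.56 = -308.42°; wrapped into (−180°, 180°]: 51.58°.
θ = atan2( sin Δλ · cos φ₂ , cos φ₁ · sin φ₂ − sin φ₁ · cos φ₂ · cos Δλ )
  = atan2(0.72991, 0.10879) = 81.523° → normalised to [0°, 360°): 81.523°.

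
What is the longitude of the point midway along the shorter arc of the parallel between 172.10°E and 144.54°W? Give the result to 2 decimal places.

166.22°W

Signed shortest Δλ from +172.10° to -144.54° is +43.36°.
Midpoint longitude = +172.10° + (+43.36°)/2 = +172.10° + 21.68° = +193.78°.
Normalise into (−180°, 180°]: -166.22°.
(The naïve average (+172.10 + -144.54)/2 = 13.78° is on the wrong side of the globe.)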